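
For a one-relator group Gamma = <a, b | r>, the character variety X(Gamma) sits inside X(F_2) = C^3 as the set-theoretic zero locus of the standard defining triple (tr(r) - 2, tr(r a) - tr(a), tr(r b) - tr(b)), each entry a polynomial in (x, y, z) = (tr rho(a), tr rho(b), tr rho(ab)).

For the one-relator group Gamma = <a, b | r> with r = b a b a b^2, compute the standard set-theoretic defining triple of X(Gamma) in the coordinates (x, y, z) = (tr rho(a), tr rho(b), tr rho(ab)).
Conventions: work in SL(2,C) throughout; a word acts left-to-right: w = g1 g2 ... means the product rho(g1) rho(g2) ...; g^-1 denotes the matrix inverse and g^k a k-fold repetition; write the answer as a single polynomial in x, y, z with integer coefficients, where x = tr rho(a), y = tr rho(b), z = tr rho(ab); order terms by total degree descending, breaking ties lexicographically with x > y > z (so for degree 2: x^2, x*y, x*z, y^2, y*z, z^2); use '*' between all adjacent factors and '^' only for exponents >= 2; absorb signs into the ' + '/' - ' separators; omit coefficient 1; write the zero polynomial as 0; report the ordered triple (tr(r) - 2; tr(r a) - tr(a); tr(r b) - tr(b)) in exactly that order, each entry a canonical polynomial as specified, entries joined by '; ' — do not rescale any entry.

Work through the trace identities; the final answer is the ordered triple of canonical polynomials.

y^2*z^2 - x*y*z - y^2 - z^2; y*z^3 - x*z^2 - 2*y*z; y^3*z^2 - x*y^2*z - y^3 - 2*y*z^2 + x*z + 2*y

use: trace(a b a b) = trace(a b) trace(a b) - trace(1)  (split on a) = z^2 - 2
apply: trace(a b a) = trace(a) trace(b a) - trace(b)  (reduce the a square) = x*z - y
trace(a b a b^2) = trace(b) trace(a b a b) - trace(a b a)  (reduce the b square) = y*z^2 - x*z - y
trace(b a b a b^2) = trace(b) trace(a b a b^2) - trace(a b a b)  (reduce the b square) = y^2*z^2 - x*y*z - y^2 - z^2 + 2
trace(a b a b a b) = trace(b a) trace(b a b a) - trace(b^-1 a^-1)  (split on b) = z^3 - 3*z
trace(b a b) = trace(b) trace(a b) - trace(a)  (reduce the b square) = y*z - x
trace(a b a b a) = trace(a) trace(b a b a) - trace(b a b)  (reduce the a square) = x*z^2 - y*z - x
trace(b a b a b^2 a) = trace(b) trace(a b a b a b) - trace(a b a b a)  (reduce the b square) = y*z^3 - x*z^2 - 2*y*z + x
trace(b a b a b^3) = trace(b) trace(b a b a b^2) - trace(b a b a b)  (reduce the b square) = y^3*z^2 - x*y^2*z - y^3 - 2*y*z^2 + x*z + 3*y
assemble the triple (trace(r) - 2; trace(r a) - x; trace(r b) - y)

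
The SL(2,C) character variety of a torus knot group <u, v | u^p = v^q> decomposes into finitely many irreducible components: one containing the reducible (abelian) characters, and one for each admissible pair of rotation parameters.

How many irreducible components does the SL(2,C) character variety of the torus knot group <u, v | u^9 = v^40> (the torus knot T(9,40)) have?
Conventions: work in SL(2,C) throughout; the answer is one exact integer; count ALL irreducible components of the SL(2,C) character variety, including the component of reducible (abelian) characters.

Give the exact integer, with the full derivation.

Gamma = < u, v | u^9 = v^40 > (torus knot T(9,40)); the central element u^9 = v^40 acts as +I or -I in any irreducible SL(2,C) representation.
This locks tr(u) to 2*cos(pi*alpha/9), alpha in 1..8, and tr(v) to 2*cos(pi*beta/40), beta in 1..39, on each component of irreducible characters.
u^9 = (-1)^alpha I and v^40 = (-1)^beta I must agree, so alpha and beta have equal parity.
Counting: 4 odd alphas x 20 odd betas + 4 even alphas x 19 even betas = 80 + 76 = 156.
Total: 156 irreducible-character components + 1 reducible (abelian) component = 157.

157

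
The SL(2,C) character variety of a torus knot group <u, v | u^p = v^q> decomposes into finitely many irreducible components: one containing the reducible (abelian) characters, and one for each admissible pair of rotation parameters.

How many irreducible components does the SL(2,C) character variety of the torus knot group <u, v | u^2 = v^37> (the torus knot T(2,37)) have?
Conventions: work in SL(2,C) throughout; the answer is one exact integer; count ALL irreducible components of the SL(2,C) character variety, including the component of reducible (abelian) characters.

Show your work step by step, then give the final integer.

19

In the torus knot group T(2,37), u^2 = v^37 is central, so an irreducible representation sends it to +I or -I (Schur).
So on each irreducible component the traces are pinned: tr(u) = 2*cos(pi*alpha/2) with 1 <= alpha <= 1, tr(v) = 2*cos(pi*beta/37) with 1 <= beta <= 36.
u^2 = (-1)^alpha I and v^37 = (-1)^beta I must agree, so alpha and beta have equal parity.
count pairs: odd alpha (1 choices) x odd beta (18), plus even alpha (0) x even beta (18): 1*18 + 0*18 = 18.
That is 18 components of irreducible characters, and with the reducible (abelian) component the total is 19.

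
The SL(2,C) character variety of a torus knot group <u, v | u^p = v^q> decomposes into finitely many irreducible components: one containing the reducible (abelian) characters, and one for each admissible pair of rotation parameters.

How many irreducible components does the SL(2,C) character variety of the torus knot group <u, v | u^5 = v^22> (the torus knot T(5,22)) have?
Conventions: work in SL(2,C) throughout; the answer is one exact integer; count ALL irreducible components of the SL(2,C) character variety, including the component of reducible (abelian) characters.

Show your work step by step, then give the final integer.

For T(5,22): irreducibility forces the central element u^5 = v^22 to one of +I, -I.
This locks tr(u) to 2*cos(pi*alpha/5), alpha in 1..4, and tr(v) to 2*cos(pi*beta/22), beta in 1..21, on each component of irreducible characters.
The two central values (-1)^alpha I and (-1)^beta I must be the same matrix, so alpha and beta share a parity.
Enumerate parity-matched pairs: 2*11 odd-odd plus 2*10 even-even gives 42.
That is 42 components of irreducible characters, and with the reducible (abelian) component the total is 43.

43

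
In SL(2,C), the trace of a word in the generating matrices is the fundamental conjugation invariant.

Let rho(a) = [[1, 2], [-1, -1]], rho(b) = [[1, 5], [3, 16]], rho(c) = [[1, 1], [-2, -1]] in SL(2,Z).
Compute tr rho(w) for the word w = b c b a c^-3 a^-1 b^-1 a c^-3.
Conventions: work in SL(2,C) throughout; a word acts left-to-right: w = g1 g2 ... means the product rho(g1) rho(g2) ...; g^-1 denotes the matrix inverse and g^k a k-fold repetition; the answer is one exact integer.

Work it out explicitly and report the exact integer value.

-4795

rho(b) = [[1, 5], [3, 16]]
... * rho(c) = [[1, 1], [-2, -1]]  ->  [[-9, -4], [-29, -13]]
... * rho(b) = [[1, 5], [3, 16]]  ->  [[-21, -109], [-68, -353]]
... * rho(a) = [[1, 2], [-1, -1]]  ->  [[88, 67], [285, 217]]
... * rho(c^-1) = [[-1, -1], [2, 1]]  ->  [[46, -21], [149, -68]]
... * rho(c^-1) = [[-1, -1], [2, 1]]  ->  [[-88, -67], [-285, -217]]
... * rho(c^-1) = [[-1, -1], [2, 1]]  ->  [[-46, 21], [-149, 68]]
... * rho(a^-1) = [[-1, -2], [1, 1]]  ->  [[67, 113], [217, 366]]
... * rho(b^-1) = [[16, -5], [-3, 1]]  ->  [[733, -222], [2374, -719]]
... * rho(a) = [[1, 2], [-1, -1]]  ->  [[955, 1688], [3093, 5467]]
... * rho(c^-1) = [[-1, -1], [2, 1]]  ->  [[2421, 733], [7841, 2374]]
... * rho(c^-1) = [[-1, -1], [2, 1]]  ->  [[-955, -1688], [-3093, -5467]]
... * rho(c^-1) = [[-1, -1], [2, 1]]  ->  [[-2421, -733], [-7841, -2374]]
tr = -2421 + -2374 = -4795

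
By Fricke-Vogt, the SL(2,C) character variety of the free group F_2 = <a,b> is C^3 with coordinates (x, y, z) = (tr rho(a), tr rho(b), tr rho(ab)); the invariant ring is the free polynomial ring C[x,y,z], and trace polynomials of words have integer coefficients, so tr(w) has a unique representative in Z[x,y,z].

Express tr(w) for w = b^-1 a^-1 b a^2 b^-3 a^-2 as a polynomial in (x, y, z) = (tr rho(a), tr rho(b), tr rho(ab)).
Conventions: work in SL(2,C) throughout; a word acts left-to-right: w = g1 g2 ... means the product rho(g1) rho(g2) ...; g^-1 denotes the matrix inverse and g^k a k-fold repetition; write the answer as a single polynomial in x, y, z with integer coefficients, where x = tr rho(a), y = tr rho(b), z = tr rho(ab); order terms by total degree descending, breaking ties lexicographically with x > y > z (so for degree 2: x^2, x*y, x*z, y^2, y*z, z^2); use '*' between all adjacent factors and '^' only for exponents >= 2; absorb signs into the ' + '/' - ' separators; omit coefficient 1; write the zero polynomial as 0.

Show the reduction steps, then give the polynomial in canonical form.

tr(b^-1) = tr(b) = y
and tr(b^-2) = tr(b^-1)*tr(b) - tr(1)   [inverse elimination on b] = y^2 - 2
tr(a^2) = tr(a)*tr(a) - tr(1)   [square of a] = x^2 - 2
next, tr(a^2 b) = tr(a)*tr(b a) - tr(b)   [square of a] = x*z - y
tr(a^2 b^-1) = tr(a^2)*tr(b) - tr(a^2 b)   [inverse elimination on b] = x^2*y - x*z - y
tr(a b a^2) = tr(a)*tr(a b a) - tr(a b)   [square of a] = x^2*z - x*y - z
tr(b a b a) = tr(a b)*tr(a b) - tr(1)   [split at a repeated a] = z^2 - 2
and tr(b a b) = tr(b)*tr(a b) - tr(a)   [square of b] = y*z - x
and tr(b a b a^2) = tr(a)*tr(b a b a) - tr(b a b)   [square of a] = x*z^2 - y*z - x
next, tr(a b a b a^2) = tr(a)*tr(b a b a^2) - tr(b a b a)   [square of a] = x^2*z^2 - x*y*z - x^2 - z^2 + 2
next, tr(b a b a b a) = tr(b a)*tr(b a b a) - tr(b^-1 a^-1)   [split at a repeated b] = z^3 - 3*z
next, tr(b a b a b) = tr(b)*tr(a b a b) - tr(a b a)   [square of b] = y*z^2 - x*z - y
and tr(a b a b a^2 b) = tr(a)*tr(b a b a b a) - tr(b a b a b)   [square of a] = x*z^3 - y*z^2 - 2*x*z + y
tr(b a b a^2 b^-1 a) = tr(a b a b a^2)*tr(b) - tr(a b a b a^2 b)   [inverse elimination on b] = x^2*y*z^2 - x*y^2*z - x*z^3 - x^2*y + 2*x*z + y
tr(b^-1 a^-1 b a b a^2) = tr(b a b a^2 b^-1)*tr(a) - tr(b a b a^2 b^-1 a)   [inverse elimination on a] = -x^2*y*z^2 + x^3*z + x*y^2*z + x*z^3 - 3*x*z - y
tr(a b a^2 b^-2 a^-1 b) = tr(b^-1 a^-1 b a b a^2)*tr(b) - tr(b^-1 a^-1 b a b a^2 b)   [inverse elimination on b] = -x^2*y^2*z^2 + x^3*y*z + x*y^3*z + x*y*z^3 - 3*x*y*z - y^2 - z^2 + 2
tr(a^-1 b^-1 a b a^2 b^-2) = tr(a b a^2 b^-2 a^-1)*tr(b) - tr(a b a^2 b^-2 a^-1 b)   [inverse elimination on b] = x^2*y^2*z^2 - x^3*y*z - x*y^3*z - x*y*z^3 + x^2*y^2 + 2*x*y*z + z^2 - 2
and tr(b^-1 a b a^2) = tr(a b a^2)*tr(b) - tr(a b a^2 b)   [inverse elimination on b] = x^2*y*z - x*y^2 - x*z^2 + x
tr(a b a^2 b^-2) = tr(b^-1 a b a^2)*tr(b) - tr(b^-1 a b a^2 b)   [inverse elimination on b] = x^2*y^2*z - x*y^3 - x*y*z^2 - x^2*z + 2*x*y + z
and tr(b^-1 a b a^2 b^-2) = tr(a b a^2 b^-2)*tr(b) - tr(a b a^2 b^-1)   [inverse elimination on b] = x^2*y^3*z - x*y^4 - x*y^2*z^2 - 2*x^2*y*z + 3*x*y^2 + x*z^2 + y*z - x
and tr(b a^2 b^-2 a^-2 b^-1 a) = tr(a^-1 b^-1 a b a^2 b^-2)*tr(a) - tr(a^-1 b^-1 a b a^2 b^-2 a)   [inverse elimination on a] = x^3*y^2*z^2 - x^4*y*z - 2*x^2*y^3*z - x^2*y*z^3 + x^3*y^2 + x*y^4 + x*y^2*z^2 + 4*x^2*y*z - 3*x*y^2 - y*z - x
and tr(a^-2 b^-1 a^-1 b a^2 b^-2) = tr(b a^2 b^-2 a^-2 b^-1)*tr(a) - tr(b a^2 b^-2 a^-2 b^-1 a)   [inverse elimination on a] = -x^3*y^2*z^2 + x^4*y*z + 2*x^2*y^3*z + x^2*y*z^3 - x^3*y^2 - x*y^4 - x*y^2*z^2 - 4*x^2*y*z + 4*x*y^2 + y*z - x
tr(a^-1 b a^2 b^-1) = tr(b a^2 b^-1)*tr(a) - tr(b a^2 b^-1 a)   [inverse elimination on a] = -x^2*y*z + x^3 + x*y^2 + x*z^2 - 3*x
and tr(a^-1 b a^2 b^-1 a^-1) = tr(a^-1 b a^2 b^-1)*tr(a) - tr(a^-1 b a^2 b^-1 a)   [inverse elimination on a] = -x^3*y*z + x^4 + x^2*y^2 + x^2*z^2 - 4*x^2 + 2
tr(b a^-1 b a) = tr(b a b)*tr(a) - tr(b a b a)   [inverse elimination on a] = x*y*z - x^2 - z^2 + 2
tr(b a^2 b) = tr(b)*tr(a^2 b) - tr(a^2)   [square of b] = x*y*z - x^2 - y^2 + 2
and tr(b a^2 b^2) = tr(b)*tr(b a^2 b) - tr(b a^2)   [square of b] = x*y^2*z - x^2*y - y^3 - x*z + 3*y
next, tr(b a^2 b^2 a) = tr(b)*tr(a b a^2 b) - tr(a b a^2)   [square of b] = x*y*z^2 - x^2*z - y^2*z + z
tr(b a^-1 b a^2 b) = tr(b a^2 b^2)*tr(a) - tr(b a^2 b^2 a)   [inverse elimination on a] = x^2*y^2*z - x^3*y - x*y^3 - x*y*z^2 + y^2*z + 3*x*y - z
and tr(b a b^2) = tr(b)*tr(b a b) - tr(b a)   [square of b] = y^2*z - x*y - z
tr(b a^2 b a b) = tr(a)*tr(b a b^2 a) - tr(b a b^2)   [square of a] = x*y*z^2 - x^2*z - y^2*z + z
next, tr(b a^-1 b a^2 b a) = tr(b a^2 b a b)*tr(a) - tr(b a^2 b a b a)   [inverse elimination on a] = x^2*y*z^2 - x^3*z - x*y^2*z - x*z^3 + y*z^2 + 3*x*z - y
tr(a^-1 b a^-1 b a^2 b) = tr(b a^-1 b a^2 b)*tr(a) - tr(b a^-1 b a^2 b a)   [inverse elimination on a] = x^3*y^2*z - x^4*y - x^2*y^3 - 2*x^2*y*z^2 + x^3*z + 2*x*y^2*z + x*z^3 + 3*x^2*y - y*z^2 - 4*x*z + y
tr(a^-1 b a^2 b^-1 a^-1 b) = tr(a^-1 b a^-1 b a^2)*tr(b) - tr(a^-1 b a^-1 b a^2 b)   [inverse elimination on b] = -x^3*y^2*z + x^4*y + x^2*y^3 + 2*x^2*y*z^2 - x^3*z - x*y^2*z - x*z^3 - 4*x^2*y + 4*x*z + y
tr(a^-1 b^-1 a^-1 b a^2 b^-1) = tr(a^-1 b a^2 b^-1 a^-1)*tr(b) - tr(a^-1 b a^2 b^-1 a^-1 b)   [inverse elimination on b] = -x^2*y*z^2 + x^3*z + x*y^2*z + x*z^3 - 4*x*z + y
tr(b^-1 a^-1 b a^2 b^-1) = tr(a^-1 b a^2 b^-1)*tr(b) - tr(a^-1 b a^2)   [inverse elimination on b] = -x^2*y^2*z + x^3*y + x*y^3 + x*y*z^2 - 3*x*y - z
next, tr(a^-2 b^-1 a^-1 b a^2 b^-1) = tr(a^-1 b^-1 a^-1 b a^2 b^-1)*tr(a) - tr(a^-1 b^-1 a^-1 b a^2 b^-1 a)   [inverse elimination on a] = -x^3*y*z^2 + x^4*z + 2*x^2*y^2*z + x^2*z^3 - x^3*y - x*y^3 - x*y*z^2 - 4*x^2*z + 4*x*y + z
tr(b^-1 a^-1 b a^2 b^-3 a^-2) = tr(a^-2 b^-1 a^-1 b a^2 b^-2)*tr(b) - tr(a^-2 b^-1 a^-1 b a^2 b^-1)   [inverse elimination on b] = -x^3*y^3*z^2 + x^4*y^2*z + 2*x^2*y^4*z + x^2*y^2*z^3 - x^3*y^3 + x^3*y*z^2 - x*y^5 - x*y^3*z^2 - x^4*z - 6*x^2*y^2*z - x^2*z^3 + x^3*y + 5*x*y^3 + x*y*z^2 + 4*x^2*z + y^2*z - 5*x*y - z

-x^3*y^3*z^2 + x^4*y^2*z + 2*x^2*y^4*z + x^2*y^2*z^3 - x^3*y^3 + x^3*y*z^2 - x*y^5 - x*y^3*z^2 - x^4*z - 6*x^2*y^2*z - x^2*z^3 + x^3*y + 5*x*y^3 + x*y*z^2 + 4*x^2*z + y^2*z - 5*x*y - z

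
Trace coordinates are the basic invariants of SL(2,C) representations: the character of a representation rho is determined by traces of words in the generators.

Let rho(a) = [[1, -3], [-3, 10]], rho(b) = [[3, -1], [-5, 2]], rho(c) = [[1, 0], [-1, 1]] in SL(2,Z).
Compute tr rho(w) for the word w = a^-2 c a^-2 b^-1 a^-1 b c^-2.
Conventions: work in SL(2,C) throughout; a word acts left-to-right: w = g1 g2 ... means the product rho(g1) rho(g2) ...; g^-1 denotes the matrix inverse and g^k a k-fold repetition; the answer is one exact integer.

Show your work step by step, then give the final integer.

221036

rho(a^-1) = [[10, 3], [3, 1]]
... * rho(a^-1) = [[10, 3], [3, 1]]  ->  [[109, 33], [33, 10]]
... * rho(c) = [[1, 0], [-1, 1]]  ->  [[76, 33], [23, 10]]
... * rho(a^-1) = [[10, 3], [3, 1]]  ->  [[859, 261], [260, 79]]
... * rho(a^-1) = [[10, 3], [3, 1]]  ->  [[9373, 2838], [2837, 859]]
... * rho(b^-1) = [[2, 1], [5, 3]]  ->  [[32936, 17887], [9969, 5414]]
... * rho(a^-1) = [[10, 3], [3, 1]]  ->  [[383021, 116695], [115932, 35321]]
... * rho(b) = [[3, -1], [-5, 2]]  ->  [[565588, -149631], [171191, -45290]]
... * rho(c^-1) = [[1, 0], [1, 1]]  ->  [[415957, -149631], [125901, -45290]]
... * rho(c^-1) = [[1, 0], [1, 1]]  ->  [[266326, -149631], [80611, -45290]]
tr = 266326 + -45290 = 221036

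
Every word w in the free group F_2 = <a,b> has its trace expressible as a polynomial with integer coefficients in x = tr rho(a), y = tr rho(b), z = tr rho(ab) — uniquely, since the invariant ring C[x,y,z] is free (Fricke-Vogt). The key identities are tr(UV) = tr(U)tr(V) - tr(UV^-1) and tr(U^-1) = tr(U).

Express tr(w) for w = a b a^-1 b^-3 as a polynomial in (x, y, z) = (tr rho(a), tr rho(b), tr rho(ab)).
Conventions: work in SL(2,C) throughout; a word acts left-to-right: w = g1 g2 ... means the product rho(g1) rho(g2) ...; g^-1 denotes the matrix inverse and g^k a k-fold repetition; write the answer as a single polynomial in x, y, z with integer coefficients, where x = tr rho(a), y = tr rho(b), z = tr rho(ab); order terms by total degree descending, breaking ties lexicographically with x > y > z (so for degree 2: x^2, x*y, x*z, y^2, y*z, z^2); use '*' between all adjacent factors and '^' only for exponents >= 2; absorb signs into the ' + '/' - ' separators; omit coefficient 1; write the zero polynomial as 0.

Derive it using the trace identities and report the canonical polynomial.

-x*y^3*z + x^2*y^2 + y^4 + y^2*z^2 + x*y*z - x^2 - 4*y^2 - z^2 + 2

tr(b^-1 a) = tr(a) tr(b) - tr(a b)  (eliminate b^-1) = x*y - z
reduce: tr(b^-2 a) = tr(b^-1 a) tr(b) - tr(b^-1 a b)  (eliminate b^-1) = x*y^2 - y*z - x
tr(a b a) = tr(a) tr(b a) - tr(b)  (reduce the a square) = x*z - y
reduce: tr(a b a b) = tr(a b) tr(a b) - tr(1)  (split on a) = z^2 - 2
so tr(b^-1 a b a) = tr(a b a) tr(b) - tr(a b a b)  (eliminate b^-1) = x*y*z - y^2 - z^2 + 2
tr(b^-2 a b a) = tr(b^-1 a b a) tr(b) - tr(b^-1 a b a b)  (eliminate b^-1) = x*y^2*z - y^3 - y*z^2 - x*z + 3*y
tr(b^-3 a b a) = tr(b^-2 a b a) tr(b) - tr(b^-2 a b a b)  (eliminate b^-1) = x*y^3*z - y^4 - y^2*z^2 - 2*x*y*z + 4*y^2 + z^2 - 2
tr(a b a^-1 b^-3) = tr(b^-3 a b) tr(a) - tr(b^-3 a b a)  (eliminate a^-1) = -x*y^3*z + x^2*y^2 + y^4 + y^2*z^2 + x*y*z - x^2 - 4*y^2 - z^2 + 2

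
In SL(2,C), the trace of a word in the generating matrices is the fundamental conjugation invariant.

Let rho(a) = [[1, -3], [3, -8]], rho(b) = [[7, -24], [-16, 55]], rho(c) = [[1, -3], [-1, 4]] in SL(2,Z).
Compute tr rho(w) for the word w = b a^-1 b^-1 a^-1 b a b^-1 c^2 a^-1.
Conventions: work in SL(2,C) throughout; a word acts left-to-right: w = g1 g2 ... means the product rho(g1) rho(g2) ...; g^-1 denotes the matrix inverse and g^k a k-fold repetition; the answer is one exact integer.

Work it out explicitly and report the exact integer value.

102909458

rho(b) = [[7, -24], [-16, 55]]
... * rho(a^-1) = [[-8, 3], [-3, 1]]  ->  [[16, -3], [-37, 7]]
... * rho(b^-1) = [[55, 24], [16, 7]]  ->  [[832, 363], [-1923, -839]]
... * rho(a^-1) = [[-8, 3], [-3, 1]]  ->  [[-7745, 2859], [17901, -6608]]
... * rho(b) = [[7, -24], [-16, 55]]  ->  [[-99959, 343125], [231035, -793064]]
... * rho(a) = [[1, -3], [3, -8]]  ->  [[929416, -2445123], [-2148157, 5651407]]
... * rho(b^-1) = [[55, 24], [16, 7]]  ->  [[11995912, 5190123], [-27726123, -11995919]]
... * rho(c) = [[1, -3], [-1, 4]]  ->  [[6805789, -15227244], [-15730204, 35194693]]
... * rho(c) = [[1, -3], [-1, 4]]  ->  [[22033033, -81326343], [-50924897, 187969384]]
... * rho(a^-1) = [[-8, 3], [-3, 1]]  ->  [[67714765, -15227244], [-156508976, 35194693]]
tr = 67714765 + 35194693 = 102909458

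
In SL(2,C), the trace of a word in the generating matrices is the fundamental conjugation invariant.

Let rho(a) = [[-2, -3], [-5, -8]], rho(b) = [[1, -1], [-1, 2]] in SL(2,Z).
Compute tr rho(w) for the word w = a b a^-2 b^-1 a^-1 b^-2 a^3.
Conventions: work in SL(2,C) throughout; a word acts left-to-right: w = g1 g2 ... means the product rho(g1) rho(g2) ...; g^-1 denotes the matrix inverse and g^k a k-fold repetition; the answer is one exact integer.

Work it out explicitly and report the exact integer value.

27835900

rho(a) = [[-2, -3], [-5, -8]]
... * rho(b) = [[1, -1], [-1, 2]]  ->  [[1, -4], [3, -11]]
... * rho(a^-1) = [[-8, 3], [5, -2]]  ->  [[-28, 11], [-79, 31]]
... * rho(a^-1) = [[-8, 3], [5, -2]]  ->  [[279, -106], [787, -299]]
... * rho(b^-1) = [[2, 1], [1, 1]]  ->  [[452, 173], [1275, 488]]
... * rho(a^-1) = [[-8, 3], [5, -2]]  ->  [[-2751, 1010], [-7760, 2849]]
... * rho(b^-1) = [[2, 1], [1, 1]]  ->  [[-4492, -1741], [-12671, -4911]]
... * rho(b^-1) = [[2, 1], [1, 1]]  ->  [[-10725, -6233], [-30253, -17582]]
... * rho(a) = [[-2, -3], [-5, -8]]  ->  [[52615, 82039], [148416, 231415]]
... * rho(a) = [[-2, -3], [-5, -8]]  ->  [[-515425, -814157], [-1453907, -2296568]]
... * rho(a) = [[-2, -3], [-5, -8]]  ->  [[5101635, 8059531], [14390654, 22734265]]
tr = 5101635 + 22734265 = 27835900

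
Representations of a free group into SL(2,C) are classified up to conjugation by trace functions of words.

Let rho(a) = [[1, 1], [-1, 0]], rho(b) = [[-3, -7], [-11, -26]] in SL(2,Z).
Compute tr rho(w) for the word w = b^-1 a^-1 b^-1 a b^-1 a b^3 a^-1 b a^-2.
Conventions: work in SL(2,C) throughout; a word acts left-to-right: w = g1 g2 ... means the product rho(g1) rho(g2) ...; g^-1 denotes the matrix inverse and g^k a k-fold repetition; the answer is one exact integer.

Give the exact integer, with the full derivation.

-1946589437

rho(b^-1) = [[-26, 7], [11, -3]]
... * rho(a^-1) = [[0, -1], [1, 1]]  ->  [[7, 33], [-3, -14]]
... * rho(b^-1) = [[-26, 7], [11, -3]]  ->  [[181, -50], [-76, 21]]
... * rho(a) = [[1, 1], [-1, 0]]  ->  [[231, 181], [-97, -76]]
... * rho(b^-1) = [[-26, 7], [11, -3]]  ->  [[-4015, 1074], [1686, -451]]
... * rho(a) = [[1, 1], [-1, 0]]  ->  [[-5089, -4015], [2137, 1686]]
... * rho(b) = [[-3, -7], [-11, -26]]  ->  [[59432, 140013], [-24957, -58795]]
... * rho(b) = [[-3, -7], [-11, -26]]  ->  [[-1718439, -4056362], [721616, 1703369]]
... * rho(b) = [[-3, -7], [-11, -26]]  ->  [[49775299, 117494485], [-20901907, -49338906]]
... * rho(a^-1) = [[0, -1], [1, 1]]  ->  [[117494485, 67719186], [-49338906, -28436999]]
... * rho(b) = [[-3, -7], [-11, -26]]  ->  [[-1097394501, -2583160231], [460823707, 1084734316]]
... * rho(a^-1) = [[0, -1], [1, 1]]  ->  [[-2583160231, -1485765730], [1084734316, 623910609]]
... * rho(a^-1) = [[0, -1], [1, 1]]  ->  [[-1485765730, 1097394501], [623910609, -460823707]]
tr = -1485765730 + -460823707 = -1946589437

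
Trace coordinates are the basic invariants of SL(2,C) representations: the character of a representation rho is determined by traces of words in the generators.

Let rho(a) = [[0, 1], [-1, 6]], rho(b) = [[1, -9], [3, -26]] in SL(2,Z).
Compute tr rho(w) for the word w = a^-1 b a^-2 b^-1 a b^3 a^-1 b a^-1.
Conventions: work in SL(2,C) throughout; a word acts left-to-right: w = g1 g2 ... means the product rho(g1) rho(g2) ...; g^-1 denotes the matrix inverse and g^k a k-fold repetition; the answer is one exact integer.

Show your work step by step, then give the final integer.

rho(a^-1) = [[6, -1], [1, 0]]
... * rho(b) = [[1, -9], [3, -26]]  ->  [[3, -28], [1, -9]]
... * rho(a^-1) = [[6, -1], [1, 0]]  ->  [[-10, -3], [-3, -1]]
... * rho(a^-1) = [[6, -1], [1, 0]]  ->  [[-63, 10], [-19, 3]]
... * rho(b^-1) = [[-26, 9], [-3, 1]]  ->  [[1608, -557], [485, -168]]
... * rho(a) = [[0, 1], [-1, 6]]  ->  [[557, -1734], [168, -523]]
... * rho(b) = [[1, -9], [3, -26]]  ->  [[-4645, 40071], [-1401, 12086]]
... * rho(b) = [[1, -9], [3, -26]]  ->  [[115568, -1000041], [34857, -301627]]
... * rho(b) = [[1, -9], [3, -26]]  ->  [[-2884555, 24960954], [-870024, 7528589]]
... * rho(a^-1) = [[6, -1], [1, 0]]  ->  [[7653624, 2884555], [2308445, 870024]]
... * rho(b) = [[1, -9], [3, -26]]  ->  [[16307289, -143881046], [4918517, -43396629]]
... * rho(a^-1) = [[6, -1], [1, 0]]  ->  [[-46037312, -16307289], [-13885527, -4918517]]
tr = -46037312 + -4918517 = -50955829

-50955829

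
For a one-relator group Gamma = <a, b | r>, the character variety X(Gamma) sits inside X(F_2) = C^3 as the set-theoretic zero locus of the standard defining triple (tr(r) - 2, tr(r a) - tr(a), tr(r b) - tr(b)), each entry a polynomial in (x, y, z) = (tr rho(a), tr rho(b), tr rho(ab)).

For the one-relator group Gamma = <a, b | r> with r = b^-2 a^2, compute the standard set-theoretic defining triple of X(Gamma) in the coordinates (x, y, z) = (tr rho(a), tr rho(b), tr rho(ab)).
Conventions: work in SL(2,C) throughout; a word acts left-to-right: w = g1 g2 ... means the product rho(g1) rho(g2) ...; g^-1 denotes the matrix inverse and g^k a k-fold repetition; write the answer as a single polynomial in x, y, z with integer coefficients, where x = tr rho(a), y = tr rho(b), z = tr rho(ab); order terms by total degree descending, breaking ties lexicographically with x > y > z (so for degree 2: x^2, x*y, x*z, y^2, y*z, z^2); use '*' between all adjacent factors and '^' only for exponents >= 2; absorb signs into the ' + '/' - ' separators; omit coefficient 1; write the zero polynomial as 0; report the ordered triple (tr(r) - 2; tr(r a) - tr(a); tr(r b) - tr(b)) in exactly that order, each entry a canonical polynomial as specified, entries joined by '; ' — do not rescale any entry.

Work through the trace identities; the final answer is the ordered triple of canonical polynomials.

tr(a^2) = tr(a) tr(a) - tr(1)   [square of a] = x^2 - 2
tr(a^2 b) = tr(a) tr(b a) - tr(b)   [square of a] = x*z - y
use: tr(b^-1 a^2) = tr(a^2) tr(b) - tr(a^2 b)   [inverse elimination on b] = x^2*y - x*z - y
use: tr(b^-2 a^2) = tr(b^-1 a^2) tr(b) - tr(b^-1 a^2 b)   [inverse elimination on b] = x^2*y^2 - x*y*z - x^2 - y^2 + 2
apply: tr(a^3) = tr(a) tr(a^2) - tr(a)  (reduce the a square) = x^3 - 3*x
tr(a^3 b) = tr(a) tr(a b a) - tr(a b)  (reduce the a square) = x^2*z - x*y - z
tr(b^-1 a^3) = tr(a^3) tr(b) - tr(a^3 b)  (eliminate b^-1) = x^3*y - x^2*z - 2*x*y + z
tr(b^-2 a^3) = tr(b^-1 a^3) tr(b) - tr(b^-1 a^3 b)  (eliminate b^-1) = x^3*y^2 - x^2*y*z - x^3 - 2*x*y^2 + y*z + 3*x
assemble the triple (tr(r) - 2; tr(r a) - x; tr(r b) - y)

x^2*y^2 - x*y*z - x^2 - y^2; x^3*y^2 - x^2*y*z - x^3 - 2*x*y^2 + y*z + 2*x; x^2*y - x*z - 2*y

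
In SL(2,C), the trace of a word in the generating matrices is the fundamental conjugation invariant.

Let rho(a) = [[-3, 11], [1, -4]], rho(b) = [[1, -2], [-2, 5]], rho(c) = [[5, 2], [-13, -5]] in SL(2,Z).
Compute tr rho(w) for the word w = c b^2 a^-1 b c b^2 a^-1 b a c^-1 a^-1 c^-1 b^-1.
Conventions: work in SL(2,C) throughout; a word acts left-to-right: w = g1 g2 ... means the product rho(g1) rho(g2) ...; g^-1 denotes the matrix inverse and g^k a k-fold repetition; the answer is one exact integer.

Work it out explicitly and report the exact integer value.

rho(c) = [[5, 2], [-13, -5]]
... * rho(b) = [[1, -2], [-2, 5]]  ->  [[1, 0], [-3, 1]]
... * rho(b) = [[1, -2], [-2, 5]]  ->  [[1, -2], [-5, 11]]
... * rho(a^-1) = [[-4, -11], [-1, -3]]  ->  [[-2, -5], [9, 22]]
... * rho(b) = [[1, -2], [-2, 5]]  ->  [[8, -21], [-35, 92]]
... * rho(c) = [[5, 2], [-13, -5]]  ->  [[313, 121], [-1371, -530]]
... * rho(b) = [[1, -2], [-2, 5]]  ->  [[71, -21], [-311, 92]]
... * rho(b) = [[1, -2], [-2, 5]]  ->  [[113, -247], [-495, 1082]]
... * rho(a^-1) = [[-4, -11], [-1, -3]]  ->  [[-205, -502], [898, 2199]]
... * rho(b) = [[1, -2], [-2, 5]]  ->  [[799, -2100], [-3500, 9199]]
... * rho(a) = [[-3, 11], [1, -4]]  ->  [[-4497, 17189], [19699, -75296]]
... * rho(c^-1) = [[-5, -2], [13, 5]]  ->  [[245942, 94939], [-1077343, -415878]]
... * rho(a^-1) = [[-4, -11], [-1, -3]]  ->  [[-1078707, -2990179], [4725250, 13098407]]
... * rho(c^-1) = [[-5, -2], [13, 5]]  ->  [[-33478792, -12793481], [146653041, 56041535]]
... * rho(b^-1) = [[5, 2], [2, 1]]  ->  [[-192980922, -79751065], [845348275, 349347617]]
tr = -192980922 + 349347617 = 156366695

156366695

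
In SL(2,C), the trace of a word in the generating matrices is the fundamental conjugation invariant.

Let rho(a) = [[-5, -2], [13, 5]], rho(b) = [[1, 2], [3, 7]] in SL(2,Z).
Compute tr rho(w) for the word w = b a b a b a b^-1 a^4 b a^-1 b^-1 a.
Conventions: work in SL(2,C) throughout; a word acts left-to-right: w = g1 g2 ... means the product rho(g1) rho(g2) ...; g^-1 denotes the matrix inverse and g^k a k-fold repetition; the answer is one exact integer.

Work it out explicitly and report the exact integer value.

-400

rho(b) = [[1, 2], [3, 7]]
... * rho(a) = [[-5, -2], [13, 5]]  ->  [[21, 8], [76, 29]]
... * rho(b) = [[1, 2], [3, 7]]  ->  [[45, 98], [163, 355]]
... * rho(a) = [[-5, -2], [13, 5]]  ->  [[1049, 400], [3800, 1449]]
... * rho(b) = [[1, 2], [3, 7]]  ->  [[2249, 4898], [8147, 17743]]
... * rho(a) = [[-5, -2], [13, 5]]  ->  [[52429, 19992], [189924, 72421]]
... * rho(b^-1) = [[7, -2], [-3, 1]]  ->  [[307027, -84866], [1112205, -307427]]
... * rho(a) = [[-5, -2], [13, 5]]  ->  [[-2638393, -1038384], [-9557576, -3761545]]
... * rho(a) = [[-5, -2], [13, 5]]  ->  [[-307027, 84866], [-1112205, 307427]]
... * rho(a) = [[-5, -2], [13, 5]]  ->  [[2638393, 1038384], [9557576, 3761545]]
... * rho(a) = [[-5, -2], [13, 5]]  ->  [[307027, -84866], [1112205, -307427]]
... * rho(b) = [[1, 2], [3, 7]]  ->  [[52429, 19992], [189924, 72421]]
... * rho(a^-1) = [[5, 2], [-13, -5]]  ->  [[2249, 4898], [8147, 17743]]
... * rho(b^-1) = [[7, -2], [-3, 1]]  ->  [[1049, 400], [3800, 1449]]
... * rho(a) = [[-5, -2], [13, 5]]  ->  [[-45, -98], [-163, -355]]
tr = -45 + -355 = -400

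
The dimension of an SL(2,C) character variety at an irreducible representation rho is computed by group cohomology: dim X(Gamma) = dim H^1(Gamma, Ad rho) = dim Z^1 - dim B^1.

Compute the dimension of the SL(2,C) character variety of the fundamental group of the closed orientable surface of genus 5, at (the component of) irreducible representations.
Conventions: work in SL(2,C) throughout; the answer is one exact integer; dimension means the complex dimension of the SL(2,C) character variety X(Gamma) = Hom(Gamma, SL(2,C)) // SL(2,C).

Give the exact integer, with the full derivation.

24

The genus-5 surface group: 2g = 10 generators, one relator prod [a_i, b_i].
Before the relator condition, cocycle space has dim 3*10 = 30.
At an irreducible rho, H^2 = coker(d_2) vanishes (Poincare duality: H^2 is dual to H^0 = invariants = 0), so d_2 is surjective onto sl_2 and dim Z^1 = 30 - 3 = 27.
Coboundaries contribute dim B^1 = 3 (injective at irreducible rho).
Hence dim X = 27 - 3 = 24.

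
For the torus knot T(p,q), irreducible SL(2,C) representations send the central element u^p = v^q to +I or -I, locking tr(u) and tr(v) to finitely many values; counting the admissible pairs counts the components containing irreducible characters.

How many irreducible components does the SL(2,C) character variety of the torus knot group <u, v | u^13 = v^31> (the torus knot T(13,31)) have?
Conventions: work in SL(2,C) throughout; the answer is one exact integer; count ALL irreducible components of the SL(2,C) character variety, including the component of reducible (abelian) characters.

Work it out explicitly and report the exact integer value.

In the torus knot group T(13,31), u^13 = v^31 is central, so an irreducible representation sends it to +I or -I (Schur).
On an irreducible component, tr(u) is locked at 2*cos(pi*alpha/13) for some alpha in 1..12, and tr(v) at 2*cos(pi*beta/31) for some beta in 1..30.
u^13 = (-1)^alpha I and v^31 = (-1)^beta I must agree, so alpha and beta have equal parity.
Counting: 6 odd alphas x 15 odd betas + 6 even alphas x 15 even betas = 90 + 90 = 180.
components with irreducible characters: 180; plus the single component of reducible (abelian) characters: total 181.

181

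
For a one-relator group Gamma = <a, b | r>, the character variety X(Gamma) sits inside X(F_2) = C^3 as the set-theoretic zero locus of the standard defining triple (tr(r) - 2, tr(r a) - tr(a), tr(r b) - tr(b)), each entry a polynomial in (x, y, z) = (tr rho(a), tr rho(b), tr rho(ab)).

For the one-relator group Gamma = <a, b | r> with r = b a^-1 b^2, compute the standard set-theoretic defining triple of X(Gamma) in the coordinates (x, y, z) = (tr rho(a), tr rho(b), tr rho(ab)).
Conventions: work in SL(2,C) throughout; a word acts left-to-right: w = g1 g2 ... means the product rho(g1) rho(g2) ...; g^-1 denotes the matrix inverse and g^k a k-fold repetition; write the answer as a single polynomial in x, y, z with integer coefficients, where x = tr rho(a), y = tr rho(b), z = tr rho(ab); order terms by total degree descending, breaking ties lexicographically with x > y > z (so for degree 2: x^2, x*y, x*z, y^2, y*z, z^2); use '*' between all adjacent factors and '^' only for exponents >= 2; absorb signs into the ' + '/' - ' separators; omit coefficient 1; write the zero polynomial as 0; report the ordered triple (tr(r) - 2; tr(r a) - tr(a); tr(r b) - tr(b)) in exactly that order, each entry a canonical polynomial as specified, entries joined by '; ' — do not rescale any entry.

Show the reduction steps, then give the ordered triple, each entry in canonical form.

and tr(b^2) = tr(b) * tr(b) - tr(1)   [square of b] = y^2 - 2
tr(b^3) = tr(b) * tr(b^2) - tr(b)   [square of b] = y^3 - 3*y
tr(b a b) = tr(b) * tr(a b) - tr(a)   [square of b] = y*z - x
next, tr(b^3 a) = tr(b) * tr(b a b) - tr(b a)   [square of b] = y^2*z - x*y - z
next, tr(b a^-1 b^2) = tr(b^3) * tr(a) - tr(b^3 a)   [inverse elimination on a] = x*y^3 - y^2*z - 2*x*y + z
tr(a b a b) = tr(b a) * tr(b a) - tr(1)   [split at repeated b] = z^2 - 2
next, tr(a b a) = tr(a) * tr(b a) - tr(b) = x*z - y
and tr(b^2 a b a) = tr(b) * tr(a b a b) - tr(a b a) = y*z^2 - x*z - y
tr(b a^-1 b^2 a) = tr(b^2 a b) * tr(a) - tr(b^2 a b a) = x*y^2*z - x^2*y - y*z^2 + y
tr(b^4) = tr(b) * tr(b^3) - tr(b^2) = y^4 - 4*y^2 + 2
tr(b^4 a) = tr(b) * tr(b a b^2) - tr(b a b) = y^3*z - x*y^2 - 2*y*z + x
tr(b a^-1 b^3) = tr(b^4) * tr(a) - tr(b^4 a) = x*y^4 - y^3*z - 3*x*y^2 + 2*y*z + x
assemble the triple (tr(r) - 2; tr(r a) - x; tr(r b) - y)

x*y^3 - y^2*z - 2*x*y + z - 2; x*y^2*z - x^2*y - y*z^2 - x + y; x*y^4 - y^3*z - 3*x*y^2 + 2*y*z + x - y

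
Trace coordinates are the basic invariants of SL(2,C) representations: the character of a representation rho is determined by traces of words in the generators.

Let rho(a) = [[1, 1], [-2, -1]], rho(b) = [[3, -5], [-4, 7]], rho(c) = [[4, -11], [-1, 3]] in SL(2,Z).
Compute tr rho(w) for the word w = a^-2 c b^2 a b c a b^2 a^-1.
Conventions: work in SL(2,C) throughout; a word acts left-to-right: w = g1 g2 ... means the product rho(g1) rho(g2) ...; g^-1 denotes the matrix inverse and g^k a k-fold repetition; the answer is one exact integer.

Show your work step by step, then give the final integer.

1060447

rho(a^-1) = [[-1, -1], [2, 1]]
... * rho(a^-1) = [[-1, -1], [2, 1]]  ->  [[-1, 0], [0, -1]]
... * rho(c) = [[4, -11], [-1, 3]]  ->  [[-4, 11], [1, -3]]
... * rho(b) = [[3, -5], [-4, 7]]  ->  [[-56, 97], [15, -26]]
... * rho(b) = [[3, -5], [-4, 7]]  ->  [[-556, 959], [149, -257]]
... * rho(a) = [[1, 1], [-2, -1]]  ->  [[-2474, -1515], [663, 406]]
... * rho(b) = [[3, -5], [-4, 7]]  ->  [[-1362, 1765], [365, -473]]
... * rho(c) = [[4, -11], [-1, 3]]  ->  [[-7213, 20277], [1933, -5434]]
... * rho(a) = [[1, 1], [-2, -1]]  ->  [[-47767, -27490], [12801, 7367]]
... * rho(b) = [[3, -5], [-4, 7]]  ->  [[-33341, 46405], [8935, -12436]]
... * rho(b) = [[3, -5], [-4, 7]]  ->  [[-285643, 491540], [76549, -131727]]
... * rho(a^-1) = [[-1, -1], [2, 1]]  ->  [[1268723, 777183], [-340003, -208276]]
tr = 1268723 + -208276 = 1060447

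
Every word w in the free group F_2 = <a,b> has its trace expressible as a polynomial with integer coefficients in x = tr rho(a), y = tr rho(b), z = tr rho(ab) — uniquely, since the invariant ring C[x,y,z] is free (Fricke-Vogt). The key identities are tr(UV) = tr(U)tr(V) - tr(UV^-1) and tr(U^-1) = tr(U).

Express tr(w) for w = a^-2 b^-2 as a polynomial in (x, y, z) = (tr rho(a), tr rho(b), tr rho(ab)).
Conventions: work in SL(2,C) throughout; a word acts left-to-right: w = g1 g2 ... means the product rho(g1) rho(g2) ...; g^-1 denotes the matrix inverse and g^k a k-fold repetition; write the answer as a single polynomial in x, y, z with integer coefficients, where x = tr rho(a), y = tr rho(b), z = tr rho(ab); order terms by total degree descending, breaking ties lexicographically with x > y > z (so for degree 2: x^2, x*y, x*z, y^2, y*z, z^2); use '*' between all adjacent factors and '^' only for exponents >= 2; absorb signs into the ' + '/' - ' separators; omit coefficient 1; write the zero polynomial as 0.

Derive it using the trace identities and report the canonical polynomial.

tr(a^-1) = tr(a) = x
tr(a^-1 b) = tr(b) * tr(a) - tr(b a) = x*y - z
tr(a^-1 b^-1) = tr(a^-1) * tr(b) - tr(a^-1 b) = z
and tr(a^-1 b^-2) = tr(a^-1 b^-1) * tr(b) - tr(a^-1) = y*z - x
tr(b^-2) = tr(b^-1) * tr(b) - tr(1) = y^2 - 2
tr(a^-2 b^-2) = tr(a^-1 b^-2) * tr(a) - tr(a^-1 b^-2 a) = x*y*z - x^2 - y^2 + 2

x*y*z - x^2 - y^2 + 2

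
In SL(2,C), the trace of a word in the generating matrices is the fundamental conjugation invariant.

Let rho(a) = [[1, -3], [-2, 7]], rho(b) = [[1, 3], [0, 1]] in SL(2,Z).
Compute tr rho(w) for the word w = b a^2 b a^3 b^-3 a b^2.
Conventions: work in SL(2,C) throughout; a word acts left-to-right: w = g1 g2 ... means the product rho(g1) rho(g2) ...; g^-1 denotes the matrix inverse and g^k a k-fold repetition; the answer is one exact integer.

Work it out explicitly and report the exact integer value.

rho(b) = [[1, 3], [0, 1]]
... * rho(a) = [[1, -3], [-2, 7]]  ->  [[-5, 18], [-2, 7]]
... * rho(a) = [[1, -3], [-2, 7]]  ->  [[-41, 141], [-16, 55]]
... * rho(b) = [[1, 3], [0, 1]]  ->  [[-41, 18], [-16, 7]]
... * rho(a) = [[1, -3], [-2, 7]]  ->  [[-77, 249], [-30, 97]]
... * rho(a) = [[1, -3], [-2, 7]]  ->  [[-575, 1974], [-224, 769]]
... * rho(a) = [[1, -3], [-2, 7]]  ->  [[-4523, 15543], [-1762, 6055]]
... * rho(b^-1) = [[1, -3], [0, 1]]  ->  [[-4523, 29112], [-1762, 11341]]
... * rho(b^-1) = [[1, -3], [0, 1]]  ->  [[-4523, 42681], [-1762, 16627]]
... * rho(b^-1) = [[1, -3], [0, 1]]  ->  [[-4523, 56250], [-1762, 21913]]
... * rho(a) = [[1, -3], [-2, 7]]  ->  [[-117023, 407319], [-45588, 158677]]
... * rho(b) = [[1, 3], [0, 1]]  ->  [[-117023, 56250], [-45588, 21913]]
... * rho(b) = [[1, 3], [0, 1]]  ->  [[-117023, -294819], [-45588, -114851]]
tr = -117023 + -114851 = -231874

-231874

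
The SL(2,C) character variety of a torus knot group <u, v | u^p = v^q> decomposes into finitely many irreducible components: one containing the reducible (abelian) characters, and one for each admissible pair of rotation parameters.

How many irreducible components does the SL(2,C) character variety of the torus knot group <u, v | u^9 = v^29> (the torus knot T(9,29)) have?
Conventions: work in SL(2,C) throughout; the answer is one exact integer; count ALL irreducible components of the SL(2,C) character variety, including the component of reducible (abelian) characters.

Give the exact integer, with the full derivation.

For T(9,29): irreducibility forces the central element u^9 = v^29 to one of +I, -I.
So on each irreducible component the traces are pinned: tr(u) = 2*cos(pi*alpha/9) with 1 <= alpha <= 8, tr(v) = 2*cos(pi*beta/29) with 1 <= beta <= 28.
u^9 = (-1)^alpha I and v^29 = (-1)^beta I must agree, so alpha and beta have equal parity.
Enumerate parity-matched pairs: 4*14 odd-odd plus 4*14 even-even gives 112.
That is 112 components of irreducible characters, and with the reducible (abelian) component the total is 113.

113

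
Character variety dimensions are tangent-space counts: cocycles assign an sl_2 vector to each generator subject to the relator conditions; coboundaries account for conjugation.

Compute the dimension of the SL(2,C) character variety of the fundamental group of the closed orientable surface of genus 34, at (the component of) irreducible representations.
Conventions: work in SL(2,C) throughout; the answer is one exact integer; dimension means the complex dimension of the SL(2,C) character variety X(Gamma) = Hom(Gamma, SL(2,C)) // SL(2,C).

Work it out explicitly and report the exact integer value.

pi_1 of the closed genus-34 surface has 68 generators bound by the single product-of-commutators relator.
Unconstrained cocycle data is one sl_2 vector per generator (204 dimensions), cut by the relator condition d_2(z) = 0.
H^2 = coker(d_2) is dual to H^0 = 0 at irreducible rho (Poincare duality), so d_2 is onto: dim Z^1 = 201.
Coboundaries contribute dim B^1 = 3 (injective at irreducible rho).
dim H^1 = 201 - 3 = 198 = dim X.

198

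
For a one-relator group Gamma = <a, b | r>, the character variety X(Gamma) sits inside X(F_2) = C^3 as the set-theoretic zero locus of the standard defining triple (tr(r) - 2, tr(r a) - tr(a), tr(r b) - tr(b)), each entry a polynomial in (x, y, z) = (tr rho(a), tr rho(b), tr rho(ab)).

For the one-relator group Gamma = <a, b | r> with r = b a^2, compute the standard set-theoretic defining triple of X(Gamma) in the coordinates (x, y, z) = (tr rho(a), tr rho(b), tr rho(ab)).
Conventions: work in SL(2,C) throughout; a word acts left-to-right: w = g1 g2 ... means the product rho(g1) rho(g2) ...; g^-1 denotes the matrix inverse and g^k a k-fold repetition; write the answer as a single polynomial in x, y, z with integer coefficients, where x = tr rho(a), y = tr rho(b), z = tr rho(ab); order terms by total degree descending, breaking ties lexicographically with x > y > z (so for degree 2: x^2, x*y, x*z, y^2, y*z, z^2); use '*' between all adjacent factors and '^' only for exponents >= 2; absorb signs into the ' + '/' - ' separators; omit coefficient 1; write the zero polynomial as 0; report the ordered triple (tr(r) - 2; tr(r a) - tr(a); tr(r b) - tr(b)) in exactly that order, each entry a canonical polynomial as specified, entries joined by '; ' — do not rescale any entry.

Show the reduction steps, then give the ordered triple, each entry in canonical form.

apply: tr(b a^2) = tr(a)*tr(b a) - tr(b)  (reduce the a square) = x*z - y
tr(b a^3) = tr(a)*tr(b a^2) - tr(b a)   [square of a] = x^2*z - x*y - z
tr(b^2 a) = tr(b)*tr(a b) - tr(a)  (reduce the b square) = y*z - x
tr(b^2) = tr(b)*tr(b) - tr(1)  (reduce the b square) = y^2 - 2
tr(b a^2 b) = tr(a)*tr(b^2 a) - tr(b^2)  (reduce the a square) = x*y*z - x^2 - y^2 + 2
assemble the triple (tr(r) - 2; tr(r a) - x; tr(r b) - y)

x*z - y - 2; x^2*z - x*y - x - z; x*y*z - x^2 - y^2 - y + 2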